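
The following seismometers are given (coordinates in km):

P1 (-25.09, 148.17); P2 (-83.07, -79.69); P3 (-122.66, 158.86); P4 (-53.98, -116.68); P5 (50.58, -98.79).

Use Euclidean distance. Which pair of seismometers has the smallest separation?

P2 and P4

Pairwise distances:
P1–P2: 235.12 km
P1–P3: 98.15 km
P1–P4: 266.42 km
P1–P5: 258.29 km
P2–P3: 241.81 km
P2–P4: 47.06 km
P2–P5: 135.01 km
P3–P4: 283.97 km
P3–P5: 310.48 km
P4–P5: 106.08 km
Closest pair: P2–P4 at 47.06 km.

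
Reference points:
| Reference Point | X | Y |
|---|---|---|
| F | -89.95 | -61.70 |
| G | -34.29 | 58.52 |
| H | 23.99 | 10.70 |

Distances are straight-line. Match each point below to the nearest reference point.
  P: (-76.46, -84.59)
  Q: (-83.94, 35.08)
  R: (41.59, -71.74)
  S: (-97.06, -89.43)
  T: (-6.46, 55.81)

P→F; Q→G; R→H; S→F; T→G

P at (-76.46, -84.59):
  F: √((-13.49)² + (22.89)²) = √(181.9801 + 523.9521) = 26.57
  G: √((42.17)² + (143.11)²) = √(1778.3089 + 20480.4721) = 149.19
  H: √((100.45)² + (95.29)²) = √(10090.2025 + 9080.1841) = 138.46
  → nearest: F (26.57)
Q at (-83.94, 35.08):
  F: √((-6.01)² + (-96.78)²) = √(36.1201 + 9366.3684) = 96.97
  G: √((49.65)² + (23.44)²) = √(2465.1225 + 549.4336) = 54.90
  H: √((107.93)² + (-24.38)²) = √(11648.8849 + 594.3844) = 110.65
  → nearest: G (54.90)
R at (41.59, -71.74):
  F: √((-131.54)² + (10.04)²) = √(17302.7716 + 100.8016) = 131.92
  G: √((-75.88)² + (130.26)²) = √(5757.7744 + 16967.6676) = 150.75
  H: √((-17.60)² + (82.44)²) = √(309.7600 + 6796.3536) = 84.30
  → nearest: H (84.30)
S at (-97.06, -89.43):
  F: √((7.11)² + (27.73)²) = √(50.5521 + 768.9529) = 28.63
  G: √((62.77)² + (147.95)²) = √(3940.0729 + 21889.2025) = 160.71
  H: √((121.05)² + (100.13)²) = √(14653.1025 + 10026.0169) = 157.10
  → nearest: F (28.63)
T at (-6.46, 55.81):
  F: √((-83.49)² + (-117.51)²) = √(6970.5801 + 13808.6001) = 144.15
  G: √((-27.83)² + (2.71)²) = √(774.5089 + 7.3441) = 27.96
  H: √((30.45)² + (-45.11)²) = √(927.2025 + 2034.9121) = 54.43
  → nearest: G (27.96)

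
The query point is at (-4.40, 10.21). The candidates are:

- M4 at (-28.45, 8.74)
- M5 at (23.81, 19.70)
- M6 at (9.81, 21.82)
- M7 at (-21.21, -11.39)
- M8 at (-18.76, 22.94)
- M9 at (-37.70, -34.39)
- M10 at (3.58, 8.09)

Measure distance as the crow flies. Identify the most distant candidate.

M9

Distances from (-4.40, 10.21):
M4: √((-24.05)² + (-1.47)²) = √(578.4025 + 2.1609) = 24.09
M5: √((28.21)² + (9.49)²) = √(795.8041 + 90.0601) = 29.76
M6: √((14.21)² + (11.61)²) = √(201.9241 + 134.7921) = 18.35
M7: √((-16.81)² + (-21.60)²) = √(282.5761 + 466.5600) = 27.37
M8: √((-14.36)² + (12.73)²) = √(206.2096 + 162.0529) = 19.19
M9: √((-33.30)² + (-44.60)²) = √(1108.8900 + 1989.1600) = 55.66
M10: √((7.98)² + (-2.12)²) = √(63.6804 + 4.4944) = 8.26
Maximum: M9 at 55.66.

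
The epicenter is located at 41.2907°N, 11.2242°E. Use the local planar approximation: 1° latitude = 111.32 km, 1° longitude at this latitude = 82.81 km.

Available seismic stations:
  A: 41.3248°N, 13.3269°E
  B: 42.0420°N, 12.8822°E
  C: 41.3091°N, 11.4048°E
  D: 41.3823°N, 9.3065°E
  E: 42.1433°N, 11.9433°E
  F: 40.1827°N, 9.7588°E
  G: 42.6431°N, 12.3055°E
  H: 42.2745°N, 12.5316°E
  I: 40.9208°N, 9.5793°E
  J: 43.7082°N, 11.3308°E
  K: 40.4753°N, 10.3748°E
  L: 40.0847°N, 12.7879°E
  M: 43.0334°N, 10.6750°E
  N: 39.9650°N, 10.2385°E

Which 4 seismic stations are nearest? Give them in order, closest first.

C, E, K, I

Distances from 41.2907°N, 11.2242°E:
A: √((0.0341·111.32)² + (2.1027·82.81)²) = √(14.409707 + 30319.371798) = 174.1660 km
B: √((0.7513·111.32)² + (1.6580·82.81)²) = √(6994.765720 + 18851.009909) = 160.7662 km
C: √((0.0184·111.32)² + (0.1806·82.81)²) = √(4.195484 + 223.666561) = 15.0951 km
D: √((0.0916·111.32)² + (-1.9177·82.81)²) = √(103.977014 + 25218.944494) = 159.1318 km
E: √((0.8526·111.32)² + (0.7191·82.81)²) = √(9008.179924 + 3546.044218) = 112.0456 km
F: √((-1.1080·111.32)² + (-1.4654·82.81)²) = √(15213.387107 + 14725.767650) = 173.0293 km
G: √((1.3524·111.32)² + (1.0813·82.81)²) = √(22665.051985 + 8017.850889) = 175.1654 km
H: √((0.9838·111.32)² + (1.3074·82.81)²) = √(11993.889180 + 11721.482150) = 153.9980 km
I: √((-0.3699·111.32)² + (-1.6449·82.81)²) = √(1695.567400 + 18554.299836) = 142.3020 km
J: √((2.4175·111.32)² + (0.1066·82.81)²) = √(72423.475279 + 77.925568) = 269.2608 km
K: √((-0.8154·111.32)² + (-0.8494·82.81)²) = √(8239.252445 + 4947.548755) = 114.8338 km
L: √((-1.2060·111.32)² + (1.5637·82.81)²) = √(18023.578024 + 16767.659323) = 186.5241 km
M: √((1.7427·111.32)² + (-0.5492·82.81)²) = √(37634.977239 + 2068.362362) = 199.2570 km
N: √((-1.3257·111.32)² + (-0.9857·82.81)²) = √(21778.948497 + 6662.774001) = 168.6467 km
Sorted: C (15.0951 km) < E (112.0456 km) < K (114.8338 km) < I (142.3020 km) < H (153.9980 km) < D (159.1318 km) < …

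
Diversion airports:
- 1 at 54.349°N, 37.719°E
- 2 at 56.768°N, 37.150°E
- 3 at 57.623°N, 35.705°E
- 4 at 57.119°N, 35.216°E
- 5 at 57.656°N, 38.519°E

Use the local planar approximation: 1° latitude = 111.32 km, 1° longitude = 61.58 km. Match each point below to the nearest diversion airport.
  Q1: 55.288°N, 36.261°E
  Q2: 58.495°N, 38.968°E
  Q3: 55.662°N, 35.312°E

Q1→1; Q2→5; Q3→4

Q1 at 55.288°N, 36.261°E:
  1: √((-0.939·111.32)² + (1.458·61.58)²) = √(10926.41219 + 8061.10201) = 137.795 km
  2: √((1.480·111.32)² + (0.889·61.58)²) = √(27143.74871 + 2996.97342) = 173.611 km
  3: √((2.335·111.32)² + (-0.556·61.58)²) = √(67564.74860 + 1172.27351) = 262.177 km
  4: √((1.831·111.32)² + (-1.045·61.58)²) = √(41545.41332 + 4141.06407) = 213.744 km
  5: √((2.368·111.32)² + (2.258·61.58)²) = √(69487.99671 + 19334.24619) = 298.031 km
  → nearest: 1 (137.795 km)
Q2 at 58.495°N, 38.968°E:
  1: √((-4.146·111.32)² + (-1.249·61.58)²) = √(213012.45163 + 5915.67418) = 467.898 km
  2: √((-1.727·111.32)² + (-1.818·61.58)²) = √(36959.92408 + 12533.34882) = 222.471 km
  3: √((-0.872·111.32)² + (-3.263·61.58)²) = √(9422.78681 + 40375.09124) = 223.154 km
  4: √((-1.376·111.32)² + (-3.752·61.58)²) = √(23462.98501 + 53383.25224) = 277.212 km
  5: √((-0.839·111.32)² + (-0.449·61.58)²) = √(8723.08927 + 764.49043) = 97.404 km
  → nearest: 5 (97.404 km)
Q3 at 55.662°N, 35.312°E:
  1: √((-1.313·111.32)² + (2.407·61.58)²) = √(21363.66934 + 21970.07552) = 208.168 km
  2: √((1.106·111.32)² + (1.838·61.58)²) = √(15158.51470 + 12810.62691) = 167.240 km
  3: √((1.961·111.32)² + (0.393·61.58)²) = √(47654.24383 + 585.68550) = 219.636 km
  4: √((1.457·111.32)² + (-0.096·61.58)²) = √(26306.64710 + 34.94796) = 162.301 km
  5: √((1.994·111.32)² + (3.207·61.58)²) = √(49271.60430 + 39001.13887) = 297.107 km
  → nearest: 4 (162.301 km)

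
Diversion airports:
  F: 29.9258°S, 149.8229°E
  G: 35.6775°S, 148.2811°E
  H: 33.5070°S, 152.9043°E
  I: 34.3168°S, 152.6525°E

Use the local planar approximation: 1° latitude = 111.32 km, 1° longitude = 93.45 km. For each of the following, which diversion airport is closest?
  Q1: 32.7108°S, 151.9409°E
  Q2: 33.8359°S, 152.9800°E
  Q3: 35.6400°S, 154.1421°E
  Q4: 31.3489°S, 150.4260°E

Q1 at 32.7108°S, 151.9409°E:
  F: √((2.7850·111.32)² + (-2.1180·93.45)²) = √(96116.244686 + 39175.136914) = 367.8198 km
  G: √((-2.9667·111.32)² + (-3.6598·93.45)²) = √(109067.073071 + 116969.684109) = 475.4332 km
  H: √((-0.7962·111.32)² + (0.9634·93.45)²) = √(7855.805853 + 8105.352284) = 126.3375 km
  I: √((-1.6060·111.32)² + (0.7116·93.45)²) = √(31962.259795 + 4422.119661) = 190.7469 km
  → nearest: H (126.3375 km)
Q2 at 33.8359°S, 152.9800°E:
  F: √((3.9101·111.32)² + (-3.1571·93.45)²) = √(189462.003005 + 87043.288011) = 525.8377 km
  G: √((-1.8416·111.32)² + (-4.6989·93.45)²) = √(42027.833968 + 192819.528580) = 484.6105 km
  H: √((0.3289·111.32)² + (-0.0757·93.45)²) = √(1340.522606 + 50.043810) = 37.2903 km
  I: √((-0.4809·111.32)² + (-0.3275·93.45)²) = √(2865.866458 + 936.658374) = 61.6646 km
  → nearest: H (37.2903 km)
Q3 at 35.6400°S, 154.1421°E:
  F: √((5.7142·111.32)² + (-4.3192·93.45)²) = √(404629.245339 + 162916.563383) = 753.3564 km
  G: √((-0.0375·111.32)² + (-5.8610·93.45)²) = √(17.426450 + 299986.737039) = 547.7264 km
  H: √((2.1330·111.32)² + (-1.2378·93.45)²) = √(56380.393964 + 13380.106435) = 264.1221 km
  I: √((1.3232·111.32)² + (-1.4896·93.45)²) = √(21696.884632 + 19377.508618) = 202.6682 km
  → nearest: I (202.6682 km)
Q4 at 31.3489°S, 150.4260°E:
  F: √((1.4231·111.32)² + (-0.6031·93.45)²) = √(25096.735446 + 3176.415220) = 168.1462 km
  G: √((-4.3286·111.32)² + (-2.1449·93.45)²) = √(232188.820598 + 40176.556397) = 521.8864 km
  H: √((-2.1581·111.32)² + (2.4783·93.45)²) = √(57715.109612 + 53637.232940) = 333.6950 km
  I: √((-2.9679·111.32)² + (2.2265·93.45)²) = √(109155.323961 + 43291.637212) = 390.4446 km
  → nearest: F (168.1462 km)

Q1→H; Q2→H; Q3→I; Q4→F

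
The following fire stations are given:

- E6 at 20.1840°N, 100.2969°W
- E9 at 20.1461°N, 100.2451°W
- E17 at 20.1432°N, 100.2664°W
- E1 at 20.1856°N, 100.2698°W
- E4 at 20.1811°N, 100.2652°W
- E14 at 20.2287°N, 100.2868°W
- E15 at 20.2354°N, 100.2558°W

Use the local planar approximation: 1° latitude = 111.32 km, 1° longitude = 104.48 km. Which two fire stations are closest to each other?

Pairwise distances:
E6–E9: √((-0.0379·111.32)² + (0.0518·104.48)²) = √(17.800197 + 29.290437) = 6.8623 km
E6–E17: √((-0.0408·111.32)² + (0.0305·104.48)²) = √(20.628456 + 10.154674) = 5.5483 km
E6–E1: √((0.0016·111.32)² + (0.0271·104.48)²) = √(0.031724 + 8.016871) = 2.8370 km
E6–E4: √((-0.0029·111.32)² + (0.0317·104.48)²) = √(0.104218 + 10.969450) = 3.3277 km
E6–E14: √((0.0447·111.32)² + (0.0101·104.48)²) = √(24.760616 + 1.113548) = 5.0867 km
E6–E15: √((0.0514·111.32)² + (0.0411·104.48)²) = √(32.739545 + 18.439535) = 7.1540 km
E9–E17: √((-0.0029·111.32)² + (-0.0213·104.48)²) = √(0.104218 + 4.952512) = 2.2487 km
E9–E1: √((0.0395·111.32)² + (-0.0247·104.48)²) = √(19.334840 + 6.659785) = 5.0985 km
E9–E4: √((0.0350·111.32)² + (-0.0201·104.48)²) = √(15.180374 + 4.410202) = 4.4261 km
E9–E14: √((0.0826·111.32)² + (-0.0417·104.48)²) = √(84.548613 + 18.981846) = 10.1750 km
E9–E15: √((0.0893·111.32)² + (-0.0107·104.48)²) = √(98.821016 + 1.249781) = 10.0035 km
E17–E1: √((0.0424·111.32)² + (-0.0034·104.48)²) = √(22.278098 + 0.126190) = 4.7333 km
E17–E4: √((0.0379·111.32)² + (0.0012·104.48)²) = √(17.800197 + 0.015719) = 4.2209 km
E17–E14: √((0.0855·111.32)² + (-0.0204·104.48)²) = √(90.589659 + 4.542832) = 9.7536 km
E17–E15: √((0.0922·111.32)² + (0.0106·104.48)²) = √(105.343620 + 1.226530) = 10.3233 km
E1–E4: √((-0.0045·111.32)² + (0.0046·104.48)²) = √(0.250941 + 0.230984) = 0.6942 km
E1–E14: √((0.0431·111.32)² + (-0.0170·104.48)²) = √(23.019768 + 3.154744) = 5.1161 km
E1–E15: √((0.0498·111.32)² + (0.0140·104.48)²) = √(30.733009 + 2.139550) = 5.7335 km
E4–E14: √((0.0476·111.32)² + (-0.0216·104.48)²) = √(28.077621 + 5.093002) = 5.7594 km
E4–E15: √((0.0543·111.32)² + (0.0094·104.48)²) = √(36.538108 + 0.964544) = 6.1239 km
E14–E15: √((0.0067·111.32)² + (0.0310·104.48)²) = √(0.556283 + 10.490344) = 3.3236 km
Closest pair: E1–E4 at 0.6942 km.

E1 and E4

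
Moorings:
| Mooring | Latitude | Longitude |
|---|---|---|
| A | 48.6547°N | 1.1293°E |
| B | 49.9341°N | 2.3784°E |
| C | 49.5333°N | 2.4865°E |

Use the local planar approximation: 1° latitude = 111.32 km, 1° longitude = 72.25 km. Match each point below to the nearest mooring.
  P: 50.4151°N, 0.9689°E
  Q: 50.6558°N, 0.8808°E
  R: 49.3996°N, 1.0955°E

P→B; Q→B; R→A

P at 50.4151°N, 0.9689°E:
  A: 196.3101 km
  B: 115.0552 km
  C: 147.1671 km
  → nearest: B (115.0552 km)
Q at 50.6558°N, 0.8808°E:
  A: 223.4848 km
  B: 134.7666 km
  C: 170.5078 km
  → nearest: B (134.7666 km)
R at 49.3996°N, 1.0955°E:
  A: 82.9582 km
  B: 110.1438 km
  C: 101.5959 km
  → nearest: A (82.9582 km)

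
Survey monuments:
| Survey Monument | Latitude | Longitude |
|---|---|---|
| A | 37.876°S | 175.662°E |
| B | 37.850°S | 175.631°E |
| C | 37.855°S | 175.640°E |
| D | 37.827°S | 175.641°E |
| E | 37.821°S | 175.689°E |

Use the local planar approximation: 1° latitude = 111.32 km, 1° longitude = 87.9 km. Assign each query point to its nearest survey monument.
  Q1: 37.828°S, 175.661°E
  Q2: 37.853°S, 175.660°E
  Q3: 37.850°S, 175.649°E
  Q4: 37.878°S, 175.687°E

Q1→D; Q2→C; Q3→C; Q4→A

Q1 at 37.828°S, 175.661°E:
  A: 5.344 km
  B: 3.599 km
  C: 3.527 km
  D: 1.762 km
  E: 2.582 km
  → nearest: D (1.762 km)
Q2 at 37.853°S, 175.660°E:
  A: 2.566 km
  B: 2.571 km
  C: 1.772 km
  D: 3.342 km
  E: 4.380 km
  → nearest: C (1.772 km)
Q3 at 37.850°S, 175.649°E:
  A: 3.112 km
  B: 1.582 km
  C: 0.967 km
  D: 2.655 km
  E: 4.773 km
  → nearest: C (0.967 km)
Q4 at 37.878°S, 175.687°E:
  A: 2.209 km
  B: 5.826 km
  C: 4.860 km
  D: 6.970 km
  E: 6.348 km
  → nearest: A (2.209 km)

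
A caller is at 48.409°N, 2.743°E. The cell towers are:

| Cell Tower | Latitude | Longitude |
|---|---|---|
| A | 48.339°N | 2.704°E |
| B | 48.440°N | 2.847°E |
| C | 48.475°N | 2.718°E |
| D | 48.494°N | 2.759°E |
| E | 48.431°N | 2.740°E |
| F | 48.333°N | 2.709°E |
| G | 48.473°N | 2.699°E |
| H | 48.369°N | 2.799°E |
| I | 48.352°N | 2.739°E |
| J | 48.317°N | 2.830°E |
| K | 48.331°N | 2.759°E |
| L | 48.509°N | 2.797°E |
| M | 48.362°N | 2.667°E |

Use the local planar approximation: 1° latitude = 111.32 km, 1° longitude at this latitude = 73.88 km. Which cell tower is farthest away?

Distances from 48.409°N, 2.743°E:
A: 8.308 km
B: 8.423 km
C: 7.576 km
D: 9.536 km
E: 2.459 km
F: 8.825 km
G: 7.831 km
H: 6.078 km
I: 6.352 km
J: 12.091 km
K: 8.763 km
L: 11.825 km
M: 7.675 km
Maximum: J at 12.091 km.

J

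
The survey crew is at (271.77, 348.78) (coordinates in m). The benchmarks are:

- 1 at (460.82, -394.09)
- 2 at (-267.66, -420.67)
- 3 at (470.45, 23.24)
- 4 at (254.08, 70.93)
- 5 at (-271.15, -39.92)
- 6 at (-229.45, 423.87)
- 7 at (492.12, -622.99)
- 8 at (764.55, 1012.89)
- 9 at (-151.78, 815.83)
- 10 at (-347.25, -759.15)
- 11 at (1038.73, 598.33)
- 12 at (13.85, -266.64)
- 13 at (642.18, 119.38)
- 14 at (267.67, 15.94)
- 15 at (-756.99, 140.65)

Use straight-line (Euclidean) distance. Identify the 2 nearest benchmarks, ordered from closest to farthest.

Distances from (271.77, 348.78):
1: 766.55 m
2: 939.70 m
3: 381.38 m
4: 278.41 m
5: 667.72 m
6: 506.81 m
7: 996.44 m
8: 826.97 m
9: 630.50 m
10: 1269.13 m
11: 806.54 m
12: 667.28 m
13: 435.69 m
14: 332.87 m
15: 1049.60 m
Sorted: 4 (278.41 m) < 14 (332.87 m) < 3 (381.38 m) < 13 (435.69 m) < …

4, 14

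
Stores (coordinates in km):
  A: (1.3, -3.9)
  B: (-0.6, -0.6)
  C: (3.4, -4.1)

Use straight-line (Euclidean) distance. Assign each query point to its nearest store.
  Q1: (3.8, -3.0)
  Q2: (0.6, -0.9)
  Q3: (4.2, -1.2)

Q1→C; Q2→B; Q3→C

Q1 at (3.8, -3.0):
  A: √((-2.5)² + (-0.9)²) = √(6.2500 + 0.8100) = 2.66 km
  B: √((-4.4)² + (2.4)²) = √(19.3600 + 5.7600) = 5.01 km
  C: √((-0.4)² + (-1.1)²) = √(0.1600 + 1.2100) = 1.17 km
  → nearest: C (1.17 km)
Q2 at (0.6, -0.9):
  A: √((0.7)² + (-3.0)²) = √(0.4900 + 9.0000) = 3.08 km
  B: √((-1.2)² + (0.3)²) = √(1.4400 + 0.0900) = 1.24 km
  C: √((2.8)² + (-3.2)²) = √(7.8400 + 10.2400) = 4.25 km
  → nearest: B (1.24 km)
Q3 at (4.2, -1.2):
  A: √((-2.9)² + (-2.7)²) = √(8.4100 + 7.2900) = 3.96 km
  B: √((-4.8)² + (0.6)²) = √(23.0400 + 0.3600) = 4.84 km
  C: √((-0.8)² + (-2.9)²) = √(0.6400 + 8.4100) = 3.01 km
  → nearest: C (3.01 km)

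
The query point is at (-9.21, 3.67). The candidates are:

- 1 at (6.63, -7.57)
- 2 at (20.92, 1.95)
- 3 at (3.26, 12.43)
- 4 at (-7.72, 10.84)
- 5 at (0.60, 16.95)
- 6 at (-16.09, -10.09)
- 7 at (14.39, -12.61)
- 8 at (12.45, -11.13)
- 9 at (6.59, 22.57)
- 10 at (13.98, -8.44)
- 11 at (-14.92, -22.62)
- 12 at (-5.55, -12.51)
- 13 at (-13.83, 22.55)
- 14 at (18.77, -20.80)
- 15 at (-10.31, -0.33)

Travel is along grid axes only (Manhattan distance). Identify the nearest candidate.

Distances from (-9.21, 3.67):
1: 27.08
2: 31.85
3: 21.23
4: 8.66
5: 23.09
6: 20.64
7: 39.88
8: 36.46
9: 34.70
10: 35.30
11: 32.00
12: 19.84
13: 23.50
14: 52.45
15: 5.10
Minimum: 15 at 5.10.

15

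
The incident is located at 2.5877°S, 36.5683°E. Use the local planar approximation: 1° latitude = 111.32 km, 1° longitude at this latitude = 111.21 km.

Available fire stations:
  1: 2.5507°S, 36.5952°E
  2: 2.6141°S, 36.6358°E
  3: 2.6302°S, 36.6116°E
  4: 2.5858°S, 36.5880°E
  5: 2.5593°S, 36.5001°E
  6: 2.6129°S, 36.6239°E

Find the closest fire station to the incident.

4

Distances from 2.5877°S, 36.5683°E:
1: √((0.0370·111.32)² + (0.0269·111.21)²) = √(16.964843 + 8.949365) = 5.0906 km
2: √((-0.0264·111.32)² + (0.0675·111.21)²) = √(8.636828 + 56.350170) = 8.0615 km
3: √((-0.0425·111.32)² + (0.0433·111.21)²) = √(22.383307 + 23.188010) = 6.7507 km
4: √((0.0019·111.32)² + (0.0197·111.21)²) = √(0.044736 + 4.799767) = 2.2010 km
5: √((0.0284·111.32)² + (-0.0682·111.21)²) = √(9.995006 + 57.524974) = 8.2171 km
6: √((-0.0252·111.32)² + (0.0556·111.21)²) = √(7.869506 + 38.232902) = 6.7899 km
Minimum: 4 at 2.2010 km.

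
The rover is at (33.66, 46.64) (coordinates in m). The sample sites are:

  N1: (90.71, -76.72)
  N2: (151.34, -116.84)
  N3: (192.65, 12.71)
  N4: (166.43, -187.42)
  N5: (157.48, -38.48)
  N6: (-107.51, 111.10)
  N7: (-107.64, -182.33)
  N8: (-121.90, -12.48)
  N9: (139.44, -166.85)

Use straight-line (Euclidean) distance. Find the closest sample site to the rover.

Distances from (33.66, 46.64):
N1: √((57.05)² + (-123.36)²) = √(3254.7025 + 15217.6896) = 135.91 m
N2: √((117.68)² + (-163.48)²) = √(13848.5824 + 26725.7104) = 201.43 m
N3: √((158.99)² + (-33.93)²) = √(25277.8201 + 1151.2449) = 162.57 m
N4: √((132.77)² + (-234.06)²) = √(17627.8729 + 54784.0836) = 269.09 m
N5: √((123.82)² + (-85.12)²) = √(15331.3924 + 7245.4144) = 150.26 m
N6: √((-141.17)² + (64.46)²) = √(19928.9689 + 4155.0916) = 155.19 m
N7: √((-141.30)² + (-228.97)²) = √(19965.6900 + 52427.2609) = 269.06 m
N8: √((-155.56)² + (-59.12)²) = √(24198.9136 + 3495.1744) = 166.42 m
N9: √((105.78)² + (-213.49)²) = √(11189.4084 + 45577.9801) = 238.26 m
Minimum: N1 at 135.91 m.

N1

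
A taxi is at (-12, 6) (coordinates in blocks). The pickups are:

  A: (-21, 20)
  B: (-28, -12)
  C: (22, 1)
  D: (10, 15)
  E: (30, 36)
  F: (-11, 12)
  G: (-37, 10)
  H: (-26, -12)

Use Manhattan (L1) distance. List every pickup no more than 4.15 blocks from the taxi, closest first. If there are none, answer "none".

Distances from (-12, 6):
A: 23 blocks
B: 34 blocks
C: 39 blocks
D: 31 blocks
E: 72 blocks
F: 7 blocks
G: 29 blocks
H: 32 blocks
Threshold 4.15 blocks: none within range.

none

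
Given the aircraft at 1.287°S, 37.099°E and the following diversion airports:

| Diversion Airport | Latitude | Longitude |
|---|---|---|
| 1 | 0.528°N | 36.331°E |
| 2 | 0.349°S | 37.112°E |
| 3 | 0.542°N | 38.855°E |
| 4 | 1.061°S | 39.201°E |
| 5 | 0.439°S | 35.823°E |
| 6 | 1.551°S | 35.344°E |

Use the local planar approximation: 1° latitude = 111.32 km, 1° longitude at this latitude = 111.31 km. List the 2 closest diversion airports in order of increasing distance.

2, 5

Distances from 1.287°S, 37.099°E:
1: √((1.815·111.32)² + (-0.768·111.31)²) = √(40822.50530 + 7307.86987) = 219.386 km
2: √((0.938·111.32)² + (0.013·111.31)²) = √(10903.15214 + 2.09390) = 104.428 km
3: √((1.829·111.32)² + (1.756·111.31)²) = √(41454.70283 + 38204.75233) = 282.240 km
4: √((0.226·111.32)² + (2.102·111.31)²) = √(632.94107 + 54743.65486) = 235.322 km
5: √((0.848·111.32)² + (-1.276·111.31)²) = √(8911.23917 + 20172.96404) = 170.541 km
6: √((-0.264·111.32)² + (-1.755·111.31)²) = √(863.68276 + 38161.25134) = 197.547 km
Sorted: 2 (104.428 km) < 5 (170.541 km) < 6 (197.547 km) < 1 (219.386 km) < …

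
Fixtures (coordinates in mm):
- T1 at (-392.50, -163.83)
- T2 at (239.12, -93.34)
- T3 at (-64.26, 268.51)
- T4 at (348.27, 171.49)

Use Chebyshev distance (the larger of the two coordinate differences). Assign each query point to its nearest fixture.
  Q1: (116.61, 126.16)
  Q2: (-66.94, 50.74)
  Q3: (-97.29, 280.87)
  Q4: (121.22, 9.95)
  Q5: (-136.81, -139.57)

Q1→T3; Q2→T3; Q3→T3; Q4→T2; Q5→T1

Q1 at (116.61, 126.16):
  T1: max(|-509.11|, |-289.99|) = 509.11 mm
  T2: max(|122.51|, |-219.50|) = 219.50 mm
  T3: max(|-180.87|, |142.35|) = 180.87 mm
  T4: max(|231.66|, |45.33|) = 231.66 mm
  → nearest: T3 (180.87 mm)
Q2 at (-66.94, 50.74):
  T1: max(|-325.56|, |-214.57|) = 325.56 mm
  T2: max(|306.06|, |-144.08|) = 306.06 mm
  T3: max(|2.68|, |217.77|) = 217.77 mm
  T4: max(|415.21|, |120.75|) = 415.21 mm
  → nearest: T3 (217.77 mm)
Q3 at (-97.29, 280.87):
  T1: max(|-295.21|, |-444.70|) = 444.70 mm
  T2: max(|336.41|, |-374.21|) = 374.21 mm
  T3: max(|33.03|, |-12.36|) = 33.03 mm
  T4: max(|445.56|, |-109.38|) = 445.56 mm
  → nearest: T3 (33.03 mm)
Q4 at (121.22, 9.95):
  T1: max(|-513.72|, |-173.78|) = 513.72 mm
  T2: max(|117.90|, |-103.29|) = 117.90 mm
  T3: max(|-185.48|, |258.56|) = 258.56 mm
  T4: max(|227.05|, |161.54|) = 227.05 mm
  → nearest: T2 (117.90 mm)
Q5 at (-136.81, -139.57):
  T1: max(|-255.69|, |-24.26|) = 255.69 mm
  T2: max(|375.93|, |46.23|) = 375.93 mm
  T3: max(|72.55|, |408.08|) = 408.08 mm
  T4: max(|485.08|, |311.06|) = 485.08 mm
  → nearest: T1 (255.69 mm)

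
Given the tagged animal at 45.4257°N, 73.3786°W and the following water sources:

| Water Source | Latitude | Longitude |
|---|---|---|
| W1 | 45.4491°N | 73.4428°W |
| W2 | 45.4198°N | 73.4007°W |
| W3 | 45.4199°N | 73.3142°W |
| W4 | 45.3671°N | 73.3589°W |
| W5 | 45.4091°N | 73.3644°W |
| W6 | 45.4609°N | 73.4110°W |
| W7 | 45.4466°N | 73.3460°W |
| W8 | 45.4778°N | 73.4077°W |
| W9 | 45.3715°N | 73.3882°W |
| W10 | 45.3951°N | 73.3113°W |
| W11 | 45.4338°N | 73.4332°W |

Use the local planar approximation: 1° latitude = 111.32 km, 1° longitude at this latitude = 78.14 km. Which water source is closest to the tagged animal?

Distances from 45.4257°N, 73.3786°W:
W1: √((0.0234·111.32)² + (-0.0642·78.14)²) = √(6.785441 + 25.166155) = 5.6526 km
W2: √((-0.0059·111.32)² + (-0.0221·78.14)²) = √(0.431370 + 2.982163) = 1.8476 km
W3: √((-0.0058·111.32)² + (0.0644·78.14)²) = √(0.416872 + 25.323198) = 5.0735 km
W4: √((-0.0586·111.32)² + (0.0197·78.14)²) = √(42.554121 + 2.369623) = 6.7025 km
W5: √((-0.0166·111.32)² + (0.0142·78.14)²) = √(3.414779 + 1.231186) = 2.1554 km
W6: √((0.0352·111.32)² + (-0.0324·78.14)²) = √(15.354360 + 6.409687) = 4.6652 km
W7: √((0.0209·111.32)² + (0.0326·78.14)²) = √(5.413012 + 6.489063) = 3.4499 km
W8: √((0.0521·111.32)² + (-0.0291·78.14)²) = √(33.637355 + 5.170503) = 6.2296 km
W9: √((-0.0542·111.32)² + (-0.0096·78.14)²) = √(36.403653 + 0.562716) = 6.0800 km
W10: √((-0.0306·111.32)² + (0.0673·78.14)²) = √(11.603506 + 27.655209) = 6.2657 km
W11: √((0.0081·111.32)² + (-0.0546·78.14)²) = √(0.813048 + 18.202544) = 4.3607 km
Minimum: W2 at 1.8476 km.

W2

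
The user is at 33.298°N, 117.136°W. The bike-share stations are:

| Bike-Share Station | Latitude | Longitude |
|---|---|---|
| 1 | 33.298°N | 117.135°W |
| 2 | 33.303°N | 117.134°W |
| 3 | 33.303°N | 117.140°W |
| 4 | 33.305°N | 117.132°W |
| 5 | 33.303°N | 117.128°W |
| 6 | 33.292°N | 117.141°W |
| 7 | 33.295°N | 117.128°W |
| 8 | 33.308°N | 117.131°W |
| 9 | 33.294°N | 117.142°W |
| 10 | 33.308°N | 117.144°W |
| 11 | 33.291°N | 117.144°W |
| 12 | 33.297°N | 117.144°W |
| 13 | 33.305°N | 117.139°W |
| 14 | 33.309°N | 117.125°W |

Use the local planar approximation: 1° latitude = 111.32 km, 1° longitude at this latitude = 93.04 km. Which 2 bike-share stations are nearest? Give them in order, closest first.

Distances from 33.298°N, 117.136°W:
1: 0.093 km
2: 0.587 km
3: 0.670 km
4: 0.864 km
5: 0.929 km
6: 0.814 km
7: 0.816 km
8: 1.206 km
9: 0.714 km
10: 1.339 km
11: 1.078 km
12: 0.753 km
13: 0.828 km
14: 1.596 km
Sorted: 1 (0.093 km) < 2 (0.587 km) < 3 (0.670 km) < 9 (0.714 km) < …

1, 2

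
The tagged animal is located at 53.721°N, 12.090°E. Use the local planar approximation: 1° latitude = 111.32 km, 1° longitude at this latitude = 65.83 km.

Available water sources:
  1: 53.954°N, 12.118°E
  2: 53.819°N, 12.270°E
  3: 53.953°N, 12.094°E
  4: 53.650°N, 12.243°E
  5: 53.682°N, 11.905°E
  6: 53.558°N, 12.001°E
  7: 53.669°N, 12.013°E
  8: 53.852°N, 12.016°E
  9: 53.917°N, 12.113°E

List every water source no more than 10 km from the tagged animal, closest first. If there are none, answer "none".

7

Distances from 53.721°N, 12.090°E:
1: √((0.233·111.32)² + (0.028·65.83)²) = √(672.75702 + 3.39753) = 26.003 km
2: √((0.098·111.32)² + (0.180·65.83)²) = √(119.01414 + 140.40828) = 16.107 km
3: √((0.232·111.32)² + (0.004·65.83)²) = √(666.99467 + 0.06934) = 25.828 km
4: √((-0.071·111.32)² + (0.153·65.83)²) = √(62.46879 + 101.44498) = 12.803 km
5: √((-0.039·111.32)² + (-0.185·65.83)²) = √(18.84845 + 148.31708) = 12.929 km
6: √((-0.163·111.32)² + (-0.089·65.83)²) = √(329.24683 + 34.32636) = 19.068 km
7: √((-0.052·111.32)² + (-0.077·65.83)²) = √(33.50835 + 25.69385) = 7.694 km
8: √((0.131·111.32)² + (-0.074·65.83)²) = √(212.66156 + 23.73073) = 15.375 km
9: √((0.196·111.32)² + (0.023·65.83)²) = √(476.05654 + 2.29247) = 21.871 km
Threshold 10 km: 7 (7.694 km) is within range.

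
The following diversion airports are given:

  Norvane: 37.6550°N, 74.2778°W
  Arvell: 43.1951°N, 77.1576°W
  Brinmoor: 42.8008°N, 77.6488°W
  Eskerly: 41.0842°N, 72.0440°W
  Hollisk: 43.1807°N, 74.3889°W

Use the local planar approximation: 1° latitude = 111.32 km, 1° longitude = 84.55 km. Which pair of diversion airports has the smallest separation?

Arvell and Brinmoor

Pairwise distances:
Norvane–Arvell: √((5.5401·111.32)² + (-2.8798·84.55)²) = √(380348.408302 + 59285.962997) = 663.0493 km
Norvane–Brinmoor: √((5.1458·111.32)² + (-3.3710·84.55)²) = √(328134.731321 + 81235.288826) = 639.8203 km
Norvane–Eskerly: √((3.4292·111.32)² + (2.2338·84.55)²) = √(145724.315975 + 35671.042099) = 425.9053 km
Norvane–Hollisk: √((5.5257·111.32)² + (-0.1111·84.55)²) = √(378373.751143 + 88.237936) = 615.1926 km
Arvell–Brinmoor: √((-0.3943·111.32)² + (-0.4912·84.55)²) = √(1926.637235 + 1724.820639) = 60.4273 km
Arvell–Eskerly: √((-2.1109·111.32)² + (5.1136·84.55)²) = √(55218.132574 + 186930.742260) = 492.0862 km
Arvell–Hollisk: √((-0.0144·111.32)² + (2.7687·84.55)²) = √(2.569635 + 54799.806538) = 234.0991 km
Brinmoor–Eskerly: √((-1.7166·111.32)² + (5.6048·84.55)²) = √(36516.118832 + 224567.789353) = 510.9637 km
Brinmoor–Hollisk: √((0.3799·111.32)² + (3.2599·84.55)²) = √(1788.483684 + 75968.889806) = 278.8501 km
Eskerly–Hollisk: √((2.0965·111.32)² + (-2.3449·84.55)²) = √(54467.335294 + 39307.541095) = 306.2268 km
Closest pair: Arvell–Brinmoor at 60.4273 km.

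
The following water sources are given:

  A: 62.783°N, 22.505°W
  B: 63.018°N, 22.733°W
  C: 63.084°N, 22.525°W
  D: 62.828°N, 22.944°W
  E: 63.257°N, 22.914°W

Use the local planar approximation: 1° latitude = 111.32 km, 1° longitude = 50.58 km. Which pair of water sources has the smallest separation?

Pairwise distances:
A–B: 28.589 km
A–C: 33.523 km
A–D: 22.763 km
A–E: 56.676 km
B–C: 12.832 km
B–D: 23.691 km
B–E: 28.137 km
C–D: 35.514 km
C–E: 27.532 km
D–E: 47.780 km
Closest pair: B–C at 12.832 km.

B and C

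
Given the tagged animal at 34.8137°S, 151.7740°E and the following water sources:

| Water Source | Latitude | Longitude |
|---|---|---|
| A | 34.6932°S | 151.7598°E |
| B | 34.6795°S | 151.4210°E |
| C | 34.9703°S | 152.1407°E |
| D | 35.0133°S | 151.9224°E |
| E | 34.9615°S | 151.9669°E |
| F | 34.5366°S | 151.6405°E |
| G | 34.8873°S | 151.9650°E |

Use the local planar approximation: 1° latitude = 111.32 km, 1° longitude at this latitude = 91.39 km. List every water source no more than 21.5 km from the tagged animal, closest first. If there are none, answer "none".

Distances from 34.8137°S, 151.7740°E:
A: √((0.1205·111.32)² + (-0.0142·91.39)²) = √(179.937006 + 1.684124) = 13.4767 km
B: √((0.1342·111.32)² + (-0.3530·91.39)²) = √(223.178023 + 1040.750829) = 35.5518 km
C: √((-0.1566·111.32)² + (0.3667·91.39)²) = √(303.899448 + 1123.101933) = 37.7757 km
D: √((-0.1996·111.32)² + (0.1484·91.39)²) = √(493.704936 + 183.935330) = 26.0315 km
E: √((-0.1478·111.32)² + (0.1929·91.39)²) = √(270.704368 + 310.786260) = 24.1141 km
F: √((0.2771·111.32)² + (-0.1335·91.39)²) = √(951.523343 + 148.853786) = 33.1719 km
G: √((-0.0736·111.32)² + (0.1910·91.39)²) = √(67.127740 + 304.694131) = 19.2827 km
Threshold 21.5 km: A (13.4767 km), G (19.2827 km) are within range.

A, G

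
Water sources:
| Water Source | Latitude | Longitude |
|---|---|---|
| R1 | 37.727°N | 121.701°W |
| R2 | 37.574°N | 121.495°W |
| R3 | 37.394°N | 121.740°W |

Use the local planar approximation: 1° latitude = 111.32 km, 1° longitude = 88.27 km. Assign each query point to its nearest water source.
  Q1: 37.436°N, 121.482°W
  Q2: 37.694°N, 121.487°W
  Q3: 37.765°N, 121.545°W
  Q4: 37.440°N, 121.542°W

Q1 at 37.436°N, 121.482°W:
  R1: √((0.291·111.32)² + (-0.219·88.27)²) = √(1049.37901 + 373.69259) = 37.724 km
  R2: √((0.138·111.32)² + (-0.013·88.27)²) = √(235.99596 + 1.31678) = 15.405 km
  R3: √((-0.042·111.32)² + (-0.258·88.27)²) = √(21.85974 + 518.63959) = 23.249 km
  → nearest: R2 (15.405 km)
Q2 at 37.694°N, 121.487°W:
  R1: √((0.033·111.32)² + (-0.214·88.27)²) = √(13.49504 + 356.82379) = 19.244 km
  R2: √((-0.120·111.32)² + (-0.008·88.27)²) = √(178.44685 + 0.49866) = 13.377 km
  R3: √((-0.300·111.32)² + (-0.253·88.27)²) = √(1115.29282 + 498.73207) = 40.175 km
  → nearest: R2 (13.377 km)
Q3 at 37.765°N, 121.545°W:
  R1: √((-0.038·111.32)² + (-0.156·88.27)²) = √(17.89425 + 189.61620) = 14.405 km
  R2: √((-0.191·111.32)² + (0.050·88.27)²) = √(452.07775 + 19.47898) = 21.715 km
  R3: √((-0.371·111.32)² + (-0.195·88.27)²) = √(1705.66687 + 296.27532) = 44.743 km
  → nearest: R1 (14.405 km)
Q4 at 37.440°N, 121.542°W:
  R1: √((0.287·111.32)² + (-0.159·88.27)²) = √(1020.72838 + 196.97926) = 34.896 km
  R2: √((0.134·111.32)² + (0.047·88.27)²) = √(222.51331 + 17.21163) = 15.483 km
  R3: √((-0.046·111.32)² + (-0.198·88.27)²) = √(26.22177 + 305.46161) = 18.212 km
  → nearest: R2 (15.483 km)

Q1→R2; Q2→R2; Q3→R1; Q4→R2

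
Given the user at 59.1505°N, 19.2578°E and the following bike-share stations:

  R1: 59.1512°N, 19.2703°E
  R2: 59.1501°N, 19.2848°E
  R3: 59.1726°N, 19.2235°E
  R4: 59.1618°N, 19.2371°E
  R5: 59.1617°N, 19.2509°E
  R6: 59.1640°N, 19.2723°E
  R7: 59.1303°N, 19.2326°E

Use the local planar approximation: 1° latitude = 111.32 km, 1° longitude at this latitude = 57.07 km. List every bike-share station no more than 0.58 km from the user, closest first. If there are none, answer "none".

none

Distances from 59.1505°N, 19.2578°E:
R1: 0.7176 km
R2: 1.5415 km
R3: 3.1439 km
R4: 1.7257 km
R5: 1.3075 km
R6: 1.7156 km
R7: 2.6692 km
Threshold 0.58 km: none within range.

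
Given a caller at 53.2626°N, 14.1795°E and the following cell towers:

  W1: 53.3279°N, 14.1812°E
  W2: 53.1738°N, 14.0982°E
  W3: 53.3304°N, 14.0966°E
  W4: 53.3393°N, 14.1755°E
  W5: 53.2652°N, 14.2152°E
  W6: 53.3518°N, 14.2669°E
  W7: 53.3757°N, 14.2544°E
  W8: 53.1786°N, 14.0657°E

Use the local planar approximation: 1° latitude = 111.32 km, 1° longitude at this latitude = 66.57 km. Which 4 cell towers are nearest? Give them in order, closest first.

W5, W1, W4, W3

Distances from 53.2626°N, 14.1795°E:
W1: √((0.0653·111.32)² + (0.0017·66.57)²) = √(52.841210 + 0.012807) = 7.2701 km
W2: √((-0.0888·111.32)² + (-0.0813·66.57)²) = √(97.717495 + 29.291270) = 11.2698 km
W3: √((0.0678·111.32)² + (-0.0829·66.57)²) = √(56.964696 + 30.455531) = 9.3499 km
W4: √((0.0767·111.32)² + (-0.0040·66.57)²) = √(72.901611 + 0.070905) = 8.5424 km
W5: √((0.0026·111.32)² + (0.0357·66.57)²) = √(0.083771 + 5.647985) = 2.3941 km
W6: √((0.0892·111.32)² + (0.0874·66.57)²) = √(98.599816 + 33.851661) = 11.5088 km
W7: √((0.1131·111.32)² + (0.0749·66.57)²) = √(158.515453 + 24.861123) = 13.5417 km
W8: √((-0.0840·111.32)² + (-0.1138·66.57)²) = √(87.438957 + 57.390715) = 12.0345 km
Sorted: W5 (2.3941 km) < W1 (7.2701 km) < W4 (8.5424 km) < W3 (9.3499 km) < W2 (11.2698 km) < W6 (11.5088 km) < …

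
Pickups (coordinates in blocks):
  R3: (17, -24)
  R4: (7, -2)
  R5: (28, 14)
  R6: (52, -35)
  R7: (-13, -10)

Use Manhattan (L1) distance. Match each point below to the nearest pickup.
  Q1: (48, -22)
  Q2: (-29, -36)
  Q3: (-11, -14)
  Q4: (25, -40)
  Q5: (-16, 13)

Q1 at (48, -22):
  R3: 33 blocks
  R4: 61 blocks
  R5: 56 blocks
  R6: 17 blocks
  R7: 73 blocks
  → nearest: R6 (17 blocks)
Q2 at (-29, -36):
  R3: 58 blocks
  R4: 70 blocks
  R5: 107 blocks
  R6: 82 blocks
  R7: 42 blocks
  → nearest: R7 (42 blocks)
Q3 at (-11, -14):
  R3: 38 blocks
  R4: 30 blocks
  R5: 67 blocks
  R6: 84 blocks
  R7: 6 blocks
  → nearest: R7 (6 blocks)
Q4 at (25, -40):
  R3: 24 blocks
  R4: 56 blocks
  R5: 57 blocks
  R6: 32 blocks
  R7: 68 blocks
  → nearest: R3 (24 blocks)
Q5 at (-16, 13):
  R3: 70 blocks
  R4: 38 blocks
  R5: 45 blocks
  R6: 116 blocks
  R7: 26 blocks
  → nearest: R7 (26 blocks)

Q1→R6; Q2→R7; Q3→R7; Q4→R3; Q5→R7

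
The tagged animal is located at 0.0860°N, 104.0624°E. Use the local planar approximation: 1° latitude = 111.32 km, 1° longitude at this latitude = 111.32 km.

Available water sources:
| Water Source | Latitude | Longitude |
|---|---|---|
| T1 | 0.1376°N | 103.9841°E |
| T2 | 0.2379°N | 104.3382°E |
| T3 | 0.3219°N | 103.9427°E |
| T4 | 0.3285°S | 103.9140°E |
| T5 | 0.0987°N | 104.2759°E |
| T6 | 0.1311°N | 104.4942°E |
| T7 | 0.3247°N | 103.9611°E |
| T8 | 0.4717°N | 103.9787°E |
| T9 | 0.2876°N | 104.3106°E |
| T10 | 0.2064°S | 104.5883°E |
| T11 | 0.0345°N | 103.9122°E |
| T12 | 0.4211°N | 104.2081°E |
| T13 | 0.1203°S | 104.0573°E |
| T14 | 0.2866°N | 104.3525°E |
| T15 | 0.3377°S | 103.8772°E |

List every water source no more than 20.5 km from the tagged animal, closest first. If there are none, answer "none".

T1, T11

Distances from 0.0860°N, 104.0624°E:
T1: 10.4389 km
T2: 35.0506 km
T3: 29.4476 km
T4: 49.0102 km
T5: 23.8088 km
T6: 48.3295 km
T7: 28.8659 km
T8: 43.9355 km
T9: 35.5956 km
T10: 66.9836 km
T11: 17.6758 km
T12: 40.6768 km
T13: 22.9723 km
T14: 39.2627 km
T15: 51.4752 km
Threshold 20.5 km: T1 (10.4389 km), T11 (17.6758 km) are within range.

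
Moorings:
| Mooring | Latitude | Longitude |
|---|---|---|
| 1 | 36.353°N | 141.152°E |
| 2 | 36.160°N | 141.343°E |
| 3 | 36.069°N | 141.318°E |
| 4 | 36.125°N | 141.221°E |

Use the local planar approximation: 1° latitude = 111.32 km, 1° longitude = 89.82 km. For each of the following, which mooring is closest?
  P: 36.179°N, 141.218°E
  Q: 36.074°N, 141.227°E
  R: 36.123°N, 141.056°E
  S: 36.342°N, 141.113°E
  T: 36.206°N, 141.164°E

P→4; Q→4; R→4; S→1; T→4

P at 36.179°N, 141.218°E:
  1: 20.257 km
  2: 11.425 km
  3: 15.186 km
  4: 6.017 km
  → nearest: 4 (6.017 km)
Q at 36.074°N, 141.227°E:
  1: 31.780 km
  2: 14.150 km
  3: 8.193 km
  4: 5.703 km
  → nearest: 4 (5.703 km)
R at 36.123°N, 141.056°E:
  1: 27.017 km
  2: 26.105 km
  3: 24.288 km
  4: 14.822 km
  → nearest: 4 (14.822 km)
S at 36.342°N, 141.113°E:
  1: 3.711 km
  2: 28.935 km
  3: 35.533 km
  4: 26.031 km
  → nearest: 1 (3.711 km)
T at 36.206°N, 141.164°E:
  1: 16.399 km
  2: 16.874 km
  3: 20.589 km
  4: 10.369 km
  → nearest: 4 (10.369 km)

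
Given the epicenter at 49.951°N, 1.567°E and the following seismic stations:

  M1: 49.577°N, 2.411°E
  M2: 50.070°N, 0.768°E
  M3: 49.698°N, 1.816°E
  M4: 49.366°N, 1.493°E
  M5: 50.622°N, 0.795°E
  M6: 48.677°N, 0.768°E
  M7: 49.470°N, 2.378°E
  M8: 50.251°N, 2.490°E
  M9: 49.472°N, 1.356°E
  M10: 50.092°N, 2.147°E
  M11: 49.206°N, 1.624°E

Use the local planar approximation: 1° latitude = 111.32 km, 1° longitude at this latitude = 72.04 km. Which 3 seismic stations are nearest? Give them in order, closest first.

Distances from 49.951°N, 1.567°E:
M1: √((-0.374·111.32)² + (0.844·72.04)²) = √(1733.36331 + 3696.85402) = 73.690 km
M2: √((0.119·111.32)² + (-0.799·72.04)²) = √(175.48513 + 3313.14900) = 59.065 km
M3: √((-0.253·111.32)² + (0.249·72.04)²) = √(793.20864 + 321.77041) = 33.391 km
M4: √((-0.585·111.32)² + (-0.074·72.04)²) = √(4240.90093 + 28.41913) = 65.340 km
M5: √((0.671·111.32)² + (-0.772·72.04)²) = √(5579.45059 + 3093.01488) = 93.126 km
M6: √((-1.274·111.32)² + (-0.799·72.04)²) = √(20113.38892 + 3313.14900) = 153.057 km
M7: √((-0.481·111.32)² + (0.811·72.04)²) = √(2867.05846 + 3413.41519) = 79.249 km
M8: √((0.300·111.32)² + (0.923·72.04)²) = √(1115.29282 + 4421.30841) = 74.408 km
M9: √((-0.479·111.32)² + (-0.211·72.04)²) = √(2843.26554 + 231.05338) = 55.447 km
M10: √((0.141·111.32)² + (0.580·72.04)²) = √(246.36818 + 1745.83580) = 44.634 km
M11: √((-0.745·111.32)² + (0.057·72.04)²) = √(6877.94884 + 16.86154) = 83.035 km
Sorted: M3 (33.391 km) < M10 (44.634 km) < M9 (55.447 km) < M2 (59.065 km) < M4 (65.340 km) < …

M3, M10, M9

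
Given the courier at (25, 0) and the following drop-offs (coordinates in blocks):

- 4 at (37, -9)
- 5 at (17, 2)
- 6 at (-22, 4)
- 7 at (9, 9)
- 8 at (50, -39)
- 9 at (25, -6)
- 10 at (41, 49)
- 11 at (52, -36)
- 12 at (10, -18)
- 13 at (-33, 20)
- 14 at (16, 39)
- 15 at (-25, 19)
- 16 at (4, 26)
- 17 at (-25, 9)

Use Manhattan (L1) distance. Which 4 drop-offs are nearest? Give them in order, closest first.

9, 5, 4, 7

Distances from (25, 0):
4: |12| + |-9| = 12 + 9 = 21 blocks
5: |-8| + |2| = 8 + 2 = 10 blocks
6: |-47| + |4| = 47 + 4 = 51 blocks
7: |-16| + |9| = 16 + 9 = 25 blocks
8: |25| + |-39| = 25 + 39 = 64 blocks
9: |0| + |-6| = 0 + 6 = 6 blocks
10: |16| + |49| = 16 + 49 = 65 blocks
11: |27| + |-36| = 27 + 36 = 63 blocks
12: |-15| + |-18| = 15 + 18 = 33 blocks
13: |-58| + |20| = 58 + 20 = 78 blocks
14: |-9| + |39| = 9 + 39 = 48 blocks
15: |-50| + |19| = 50 + 19 = 69 blocks
16: |-21| + |26| = 21 + 26 = 47 blocks
17: |-50| + |9| = 50 + 9 = 59 blocks
Sorted: 9 (6 blocks) < 5 (10 blocks) < 4 (21 blocks) < 7 (25 blocks) < 12 (33 blocks) < 16 (47 blocks) < …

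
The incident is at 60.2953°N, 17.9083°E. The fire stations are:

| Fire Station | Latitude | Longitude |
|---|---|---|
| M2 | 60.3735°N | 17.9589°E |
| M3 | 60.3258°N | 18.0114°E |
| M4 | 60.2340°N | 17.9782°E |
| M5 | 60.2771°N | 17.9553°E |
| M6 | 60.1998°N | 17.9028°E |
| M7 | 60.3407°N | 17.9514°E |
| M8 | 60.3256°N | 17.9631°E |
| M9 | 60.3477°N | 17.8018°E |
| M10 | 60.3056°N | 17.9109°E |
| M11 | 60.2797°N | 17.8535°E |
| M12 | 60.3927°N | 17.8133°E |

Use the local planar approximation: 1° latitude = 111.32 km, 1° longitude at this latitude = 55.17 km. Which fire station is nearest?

Distances from 60.2953°N, 17.9083°E:
M2: 9.1419 km
M3: 6.6243 km
M4: 7.8382 km
M5: 3.2906 km
M6: 10.6354 km
M7: 5.5854 km
M8: 4.5296 km
M9: 8.2794 km
M10: 1.1555 km
M11: 3.4866 km
M12: 12.0429 km
Minimum: M10 at 1.1555 km.

M10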